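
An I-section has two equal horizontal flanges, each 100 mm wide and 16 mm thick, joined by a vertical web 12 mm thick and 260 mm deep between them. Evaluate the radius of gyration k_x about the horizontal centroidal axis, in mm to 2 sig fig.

k_x ≈ 110 mm

Treat the section as a set of non-overlapping primitives; coordinates are from the bounding-box lower-left.
Bottom flange: 100 × 16, A = 1 600 mm², y = 8 mm, Ī = 34 133 mm⁴.
Web: 12 × 260, A = 3 120 mm², y = 146 mm, Ī = 17 576 000 mm⁴.
Top flange: 100 × 16, A = 1 600 mm², y = 284 mm, Ī = 34 133 mm⁴.
By symmetry the centroid is at mid-height, ȳ = 146 mm.
Transfer each piece to the horizontal centroidal axis using Ī + A·d² with d = y − 146:
  bottom flange: d = -138 mm → contributes +30 504 533 mm⁴
  web: d = 0 mm → contributes +17 576 000 mm⁴
  top flange: d = 138 mm → contributes +30 504 533 mm⁴
Total I = 78 585 067 mm⁴.
Radius of gyration: k = √(I/A) = √(78 585 067 / 6 320) = 111.5 mm.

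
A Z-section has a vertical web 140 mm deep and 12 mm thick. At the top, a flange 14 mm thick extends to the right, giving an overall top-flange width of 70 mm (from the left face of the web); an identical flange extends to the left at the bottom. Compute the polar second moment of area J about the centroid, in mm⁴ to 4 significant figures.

J ≈ 1.168 × 10⁷ mm⁴

Treat the section as a set of non-overlapping primitives; coordinates are from the bounding-box lower-left.
Web: 12 × 140, A = 1 680 mm², y = 70 mm, Ī = 2 744 000 mm⁴.
Top flange (beyond web): 58 × 14, A = 812 mm², y = 133 mm, Ī = 13262.7 mm⁴.
Bottom flange (beyond web): 58 × 14, A = 812 mm², y = 7 mm, Ī = 13262.7 mm⁴.
Centroid: ȳ = ΣA·y / ΣA = 70 mm.
Transfer each piece to the centroidal x-axis using Ī + A·d² with d = y − 70:
  web: d = 0 mm → contributes +2 744 000 mm⁴
  top flange (beyond web): d = 63 mm → contributes +3 236 091 mm⁴
  bottom flange (beyond web): d = -63 mm → contributes +3 236 091 mm⁴
Total I = 9 216 181 mm⁴.
For the y-axis: x̄ = 64 mm.
Repeating about the centroidal y-axis gives I_y = 2 464 821 mm⁴.
Polar second moment: J = I_x + I_y = 11 681 003 mm⁴.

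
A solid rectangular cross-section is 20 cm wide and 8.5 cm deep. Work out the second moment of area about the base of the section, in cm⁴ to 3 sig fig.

The section: 20 × 8.5, A = 170 cm², y = 4.25 cm, Ī = 1023.5 cm⁴.
Transfer it to the bottom edge using Ī + A·d² with d = y − 0:
  the section: d = 4.25 cm → contributes +4094.2 cm⁴
Total I = 4094.2 cm⁴.

I_base ≈ 4090 cm⁴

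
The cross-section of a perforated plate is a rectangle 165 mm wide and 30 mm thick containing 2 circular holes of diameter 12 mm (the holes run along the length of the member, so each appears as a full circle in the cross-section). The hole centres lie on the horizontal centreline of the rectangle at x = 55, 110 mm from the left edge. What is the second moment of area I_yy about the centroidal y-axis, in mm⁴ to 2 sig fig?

I_yy ≈ 1.1 × 10⁷ mm⁴

Split into non-overlapping primitives; take the origin at the lower-left of the bounding box.
Plate: 165 × 30, A = 4 950 mm², x = 82.5 mm, Ī = 11 230 313 mm⁴.
Hole 1 (subtracted): ⌀12, A = 113.1 mm², x = 55 mm, Ī = 1 018 mm⁴.
Hole 2 (subtracted): ⌀12, A = 113.1 mm², x = 110 mm, Ī = 1 018 mm⁴.
By symmetry the centroid is at mid-width, x̄ = 82.5 mm.
Transfer each piece to the centroidal y-axis using Ī + A·d² with d = x − 82.5:
  plate: d = 0 mm → contributes +11 230 313 mm⁴
  hole 1: d = -27.5 mm → contributes −86 548 mm⁴
  hole 2: d = 27.5 mm → contributes −86 548 mm⁴
Total I = 11 057 217 mm⁴.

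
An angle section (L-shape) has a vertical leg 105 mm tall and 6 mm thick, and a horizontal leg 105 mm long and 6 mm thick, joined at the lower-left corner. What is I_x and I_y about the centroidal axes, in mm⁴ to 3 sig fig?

I_x ≈ 1.33 × 10⁶ mm⁴, I_y ≈ 1.33 × 10⁶ mm⁴

Decompose the section into non-overlapping parts with the origin at the bottom-left of its bounding rectangle.
Vertical leg: 6 × 105, A = 630 mm², y = 52.5 mm, Ī = 578 813 mm⁴.
Horizontal leg (remainder): 99 × 6, A = 594 mm², y = 3 mm, Ī = 1 782 mm⁴.
Centroid: ȳ = ΣA·y / ΣA = 28.478 mm.
Transfer each piece to the centroidal x-axis using Ī + A·d² with d = y − 28.478:
  vertical leg: d = 24.022 mm → contributes +942 360 mm⁴
  horizontal leg (remainder): d = -25.478 mm → contributes +387 363 mm⁴
Total I = 1 329 722 mm⁴.
For the y-axis: x̄ = 28.478 mm.
Repeating about the centroidal y-axis gives I_y = 1 329 722 mm⁴.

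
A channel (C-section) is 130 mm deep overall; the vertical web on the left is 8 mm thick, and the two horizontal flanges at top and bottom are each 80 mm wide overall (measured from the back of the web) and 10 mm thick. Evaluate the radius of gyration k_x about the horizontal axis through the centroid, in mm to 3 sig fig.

Break the section into simple shapes (no overlaps), measuring from the bottom-left corner of the bounding box.
Web: 8 × 130, A = 1 040 mm², y = 65 mm, Ī = 1 464 667 mm⁴.
Top flange (beyond web): 72 × 10, A = 720 mm², y = 125 mm, Ī = 6 000 mm⁴.
Bottom flange (beyond web): 72 × 10, A = 720 mm², y = 5 mm, Ī = 6 000 mm⁴.
By symmetry the centroid is at mid-height, ȳ = 65 mm.
Transfer each piece to the horizontal axis through the centroid using Ī + A·d² with d = y − 65:
  web: d = 0 mm → contributes +1 464 667 mm⁴
  top flange (beyond web): d = 60 mm → contributes +2 598 000 mm⁴
  bottom flange (beyond web): d = -60 mm → contributes +2 598 000 mm⁴
Total I = 6 660 667 mm⁴.
Radius of gyration: k = √(I/A) = √(6 660 667 / 2 480) = 51.824 mm.

k_x ≈ 51.8 mm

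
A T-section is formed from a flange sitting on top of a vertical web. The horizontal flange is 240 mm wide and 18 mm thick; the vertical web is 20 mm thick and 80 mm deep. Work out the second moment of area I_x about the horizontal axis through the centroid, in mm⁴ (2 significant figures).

Treat the section as a set of non-overlapping primitives; coordinates are from the bounding-box lower-left.
Flange: 240 × 18, A = 4 320 mm², y = 89 mm, Ī = 116 640 mm⁴.
Web: 20 × 80, A = 1 600 mm², y = 40 mm, Ī = 853 333 mm⁴.
Centroid: ȳ = ΣA·y / ΣA = 75.76 mm.
Transfer each piece to the horizontal axis through the centroid using Ī + A·d² with d = y − 75.76:
  flange: d = 13.24 mm → contributes +874 297 mm⁴
  web: d = -35.76 mm → contributes +2 899 006 mm⁴
Total I = 3 773 303 mm⁴.

I_x ≈ 3.8 × 10⁶ mm⁴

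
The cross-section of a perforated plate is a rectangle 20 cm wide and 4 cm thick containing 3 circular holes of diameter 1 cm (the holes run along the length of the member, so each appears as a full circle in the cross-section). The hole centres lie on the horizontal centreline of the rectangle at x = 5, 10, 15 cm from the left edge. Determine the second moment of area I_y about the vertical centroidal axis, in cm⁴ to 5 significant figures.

Break the section into simple shapes (no overlaps), measuring from the bottom-left corner of the bounding box.
Plate: 20 × 4, A = 80 cm², x = 10 cm, Ī = 2666.667 cm⁴.
Hole 1 (subtracted): ⌀1, A = 0.7853982 cm², x = 5 cm, Ī = 0.04908739 cm⁴.
Hole 2 (subtracted): ⌀1, A = 0.7853982 cm², x = 10 cm, Ī = 0.04908739 cm⁴.
Hole 3 (subtracted): ⌀1, A = 0.7853982 cm², x = 15 cm, Ī = 0.04908739 cm⁴.
By symmetry the centroid is at mid-width, x̄ = 10 cm.
Transfer each piece to the vertical centroidal axis using Ī + A·d² with d = x − 10:
  plate: d = 0 cm → contributes +2666.667 cm⁴
  hole 1: d = -5 cm → contributes −19.68404 cm⁴
  hole 2: d = 0 cm → contributes −0.04908739 cm⁴
  hole 3: d = 5 cm → contributes −19.68404 cm⁴
Total I = 2627.249 cm⁴.

I_y ≈ 2627.2 cm⁴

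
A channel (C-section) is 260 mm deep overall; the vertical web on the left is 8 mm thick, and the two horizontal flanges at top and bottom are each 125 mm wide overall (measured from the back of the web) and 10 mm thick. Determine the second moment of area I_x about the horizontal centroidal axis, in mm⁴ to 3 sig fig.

I_x ≈ 4.83 × 10⁷ mm⁴

Treat the section as a set of non-overlapping primitives; coordinates are from the bounding-box lower-left.
Web: 8 × 260, A = 2 080 mm², y = 130 mm, Ī = 11 717 333 mm⁴.
Top flange (beyond web): 117 × 10, A = 1 170 mm², y = 255 mm, Ī = 9 750 mm⁴.
Bottom flange (beyond web): 117 × 10, A = 1 170 mm², y = 5 mm, Ī = 9 750 mm⁴.
By symmetry the centroid is at mid-height, ȳ = 130 mm.
Transfer each piece to the horizontal centroidal axis using Ī + A·d² with d = y − 130:
  web: d = 0 mm → contributes +11 717 333 mm⁴
  top flange (beyond web): d = 125 mm → contributes +18 291 000 mm⁴
  bottom flange (beyond web): d = -125 mm → contributes +18 291 000 mm⁴
Total I = 48 299 333 mm⁴.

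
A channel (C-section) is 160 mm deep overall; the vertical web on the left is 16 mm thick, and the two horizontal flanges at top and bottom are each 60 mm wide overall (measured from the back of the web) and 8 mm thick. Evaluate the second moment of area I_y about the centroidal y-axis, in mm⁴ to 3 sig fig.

I_y ≈ 6.65 × 10⁵ mm⁴

Decompose the section into non-overlapping parts with the origin at the bottom-left of its bounding rectangle.
Web: 16 × 160, A = 2 560 mm², x = 8 mm, Ī = 54 613 mm⁴.
Top flange (beyond web): 44 × 8, A = 352 mm², x = 38 mm, Ī = 56 789 mm⁴.
Bottom flange (beyond web): 44 × 8, A = 352 mm², x = 38 mm, Ī = 56 789 mm⁴.
Centroid: x̄ = ΣA·x / ΣA = 14.471 mm.
Transfer each piece to the centroidal y-axis using Ī + A·d² with d = x − 14.471:
  web: d = -6.4706 mm → contributes +161 797 mm⁴
  top flange (beyond web): d = 23.529 mm → contributes +251 668 mm⁴
  bottom flange (beyond web): d = 23.529 mm → contributes +251 668 mm⁴
Total I = 665 133 mm⁴.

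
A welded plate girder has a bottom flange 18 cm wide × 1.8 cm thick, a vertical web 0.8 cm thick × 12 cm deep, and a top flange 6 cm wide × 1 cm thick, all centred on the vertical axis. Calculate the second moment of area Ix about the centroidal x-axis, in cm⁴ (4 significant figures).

Ix ≈ 1211 cm⁴

Split into non-overlapping primitives; take the origin at the lower-left of the bounding box.
Bottom plate: 18 × 1.8, A = 32.4 cm², y = 0.9 cm, Ī = 8.748 cm⁴.
Web plate: 0.8 × 12, A = 9.6 cm², y = 7.8 cm, Ī = 115.2 cm⁴.
Top plate: 6 × 1, A = 6 cm², y = 14.3 cm, Ī = 0.5 cm⁴.
Centroid: ȳ = ΣA·y / ΣA = 3.955 cm.
Transfer each piece to the centroidal x-axis using Ī + A·d² with d = y − 3.955:
  bottom plate: d = -3.055 cm → contributes +311.138 cm⁴
  web plate: d = 3.845 cm → contributes +257.127 cm⁴
  top plate: d = 10.345 cm → contributes +642.614 cm⁴
Total I = 1210.88 cm⁴.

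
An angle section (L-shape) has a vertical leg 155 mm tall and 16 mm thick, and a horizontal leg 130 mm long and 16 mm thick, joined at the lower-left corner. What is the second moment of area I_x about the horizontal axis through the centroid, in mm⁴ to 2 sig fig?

I_x ≈ 1.0 × 10⁷ mm⁴

Split into non-overlapping primitives; take the origin at the lower-left of the bounding box.
Vertical leg: 16 × 155, A = 2 480 mm², y = 77.5 mm, Ī = 4 965 167 mm⁴.
Horizontal leg (remainder): 114 × 16, A = 1 824 mm², y = 8 mm, Ī = 38 912 mm⁴.
Centroid: ȳ = ΣA·y / ΣA = 48.05 mm.
Transfer each piece to the horizontal axis through the centroid using Ī + A·d² with d = y − 48.05:
  vertical leg: d = 29.45 mm → contributes +7 116 593 mm⁴
  horizontal leg (remainder): d = -40.05 mm → contributes +2 964 097 mm⁴
Total I = 10 080 689 mm⁴.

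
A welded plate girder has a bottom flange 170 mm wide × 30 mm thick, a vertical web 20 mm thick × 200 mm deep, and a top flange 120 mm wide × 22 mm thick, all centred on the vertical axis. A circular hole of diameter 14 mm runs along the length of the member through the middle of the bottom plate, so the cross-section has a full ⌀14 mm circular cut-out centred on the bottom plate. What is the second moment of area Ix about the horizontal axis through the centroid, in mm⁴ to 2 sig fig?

Ix ≈ 1.1 × 10⁸ mm⁴

Treat the section as a set of non-overlapping primitives; coordinates are from the bounding-box lower-left.
Bottom plate: 170 × 30, A = 5 100 mm², y = 15 mm, Ī = 382 500 mm⁴.
Web plate: 20 × 200, A = 4 000 mm², y = 130 mm, Ī = 13 333 333 mm⁴.
Top plate: 120 × 22, A = 2 640 mm², y = 241 mm, Ī = 106 480 mm⁴.
Hole (subtracted): ⌀14, A = 153.9 mm², y = 15 mm, Ī = 1 886 mm⁴.
Centroid: ȳ = ΣA·y / ΣA = 106.2 mm.
Transfer each piece to the horizontal axis through the centroid using Ī + A·d² with d = y − 106.2:
  bottom plate: d = -91.2 mm → contributes +42 800 733 mm⁴
  web plate: d = 23.8 mm → contributes +15 599 239 mm⁴
  top plate: d = 134.8 mm → contributes +48 078 569 mm⁴
  hole: d = -91.2 mm → contributes −1 282 235 mm⁴
Total I = 105 196 307 mm⁴.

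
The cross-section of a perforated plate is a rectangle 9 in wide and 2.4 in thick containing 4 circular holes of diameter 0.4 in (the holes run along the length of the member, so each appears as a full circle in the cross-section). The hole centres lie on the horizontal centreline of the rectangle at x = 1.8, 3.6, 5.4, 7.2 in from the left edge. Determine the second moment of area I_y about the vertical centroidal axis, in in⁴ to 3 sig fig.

I_y ≈ 144 in⁴

Treat the section as a set of non-overlapping primitives; coordinates are from the bounding-box lower-left.
Plate: 9 × 2.4, A = 21.6 in², x = 4.5 in, Ī = 145.8 in⁴.
Hole 1 (subtracted): ⌀0.4, A = 0.12566 in², x = 1.8 in, Ī = 0.0012566 in⁴.
Hole 2 (subtracted): ⌀0.4, A = 0.12566 in², x = 3.6 in, Ī = 0.0012566 in⁴.
Hole 3 (subtracted): ⌀0.4, A = 0.12566 in², x = 5.4 in, Ī = 0.0012566 in⁴.
Hole 4 (subtracted): ⌀0.4, A = 0.12566 in², x = 7.2 in, Ī = 0.0012566 in⁴.
By symmetry the centroid is at mid-width, x̄ = 4.5 in.
Transfer each piece to the vertical centroidal axis using Ī + A·d² with d = x − 4.5:
  plate: d = 0 in → contributes +145.8 in⁴
  hole 1: d = -2.7 in → contributes −0.91735 in⁴
  hole 2: d = -0.9 in → contributes −0.10304 in⁴
  hole 3: d = 0.9 in → contributes −0.10304 in⁴
  hole 4: d = 2.7 in → contributes −0.91735 in⁴
Total I = 143.76 in⁴.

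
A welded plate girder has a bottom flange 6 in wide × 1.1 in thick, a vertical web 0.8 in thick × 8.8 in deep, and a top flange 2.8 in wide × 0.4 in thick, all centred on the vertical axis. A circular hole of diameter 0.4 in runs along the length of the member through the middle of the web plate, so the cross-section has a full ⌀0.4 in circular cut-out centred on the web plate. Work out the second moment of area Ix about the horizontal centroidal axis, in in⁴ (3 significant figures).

Decompose the section into non-overlapping parts with the origin at the bottom-left of its bounding rectangle.
Bottom plate: 6 × 1.1, A = 6.6 in², y = 0.55 in, Ī = 0.6655 in⁴.
Web plate: 0.8 × 8.8, A = 7.04 in², y = 5.5 in, Ī = 45.431 in⁴.
Top plate: 2.8 × 0.4, A = 1.12 in², y = 10.1 in, Ī = 0.014933 in⁴.
Hole (subtracted): ⌀0.4, A = 0.12566 in², y = 5.5 in, Ī = 0.0012566 in⁴.
Centroid: ȳ = ΣA·y / ΣA = 3.6196 in.
Transfer each piece to the horizontal centroidal axis using Ī + A·d² with d = y − 3.6196:
  bottom plate: d = -3.0696 in → contributes +62.855 in⁴
  web plate: d = 1.8804 in → contributes +70.323 in⁴
  top plate: d = 6.4804 in → contributes +47.05 in⁴
  hole: d = 1.8804 in → contributes −0.44558 in⁴
Total I = 179.78 in⁴.

Ix ≈ 180 in⁴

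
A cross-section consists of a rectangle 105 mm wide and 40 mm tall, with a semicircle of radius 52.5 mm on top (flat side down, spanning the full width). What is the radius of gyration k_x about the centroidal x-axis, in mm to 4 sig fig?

Treat the section as a set of non-overlapping primitives; coordinates are from the bounding-box lower-left.
Rectangular body: 105 × 40, A = 4 200 mm², y = 20 mm, Ī = 560 000 mm⁴.
Semicircular cap: semicircle r = 52.5, A = 4329.51 mm², y = 62.2817 mm, Ī = 833 814 mm⁴.
Centroid: ȳ = ΣA·y / ΣA = 41.4618 mm.
Transfer each piece to the centroidal x-axis using Ī + A·d² with d = y − 41.4618:
  rectangular body: d = -21.4618 mm → contributes +2 494 564 mm⁴
  semicircular cap: d = 20.8199 mm → contributes +2 710 510 mm⁴
Total I = 5 205 074 mm⁴.
Radius of gyration: k = √(I/A) = √(5 205 074 / 8529.51) = 24.7031 mm.

k_x ≈ 24.70 mm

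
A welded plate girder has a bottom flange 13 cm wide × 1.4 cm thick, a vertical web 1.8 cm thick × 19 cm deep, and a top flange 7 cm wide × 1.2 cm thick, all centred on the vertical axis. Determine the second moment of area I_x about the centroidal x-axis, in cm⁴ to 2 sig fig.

I_x ≈ 3600 cm⁴

Treat the section as a set of non-overlapping primitives; coordinates are from the bounding-box lower-left.
Bottom plate: 13 × 1.4, A = 18.2 cm², y = 0.7 cm, Ī = 2.973 cm⁴.
Web plate: 1.8 × 19, A = 34.2 cm², y = 10.9 cm, Ī = 1 029 cm⁴.
Top plate: 7 × 1.2, A = 8.4 cm², y = 21 cm, Ī = 1.008 cm⁴.
Centroid: ȳ = ΣA·y / ΣA = 9.242 cm.
Transfer each piece to the centroidal x-axis using Ī + A·d² with d = y − 9.242:
  bottom plate: d = -8.542 cm → contributes +1 331 cm⁴
  web plate: d = 1.658 cm → contributes +1 123 cm⁴
  top plate: d = 11.76 cm → contributes +1 162 cm⁴
Total I = 3 616 cm⁴.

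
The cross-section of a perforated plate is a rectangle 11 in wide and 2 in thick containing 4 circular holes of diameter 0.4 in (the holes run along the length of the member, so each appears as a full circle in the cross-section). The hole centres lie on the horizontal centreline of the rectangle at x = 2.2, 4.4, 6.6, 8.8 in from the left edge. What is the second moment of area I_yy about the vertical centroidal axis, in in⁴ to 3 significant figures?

I_yy ≈ 219 in⁴

Split into non-overlapping primitives; take the origin at the lower-left of the bounding box.
Plate: 11 × 2, A = 22 in², x = 5.5 in, Ī = 221.83 in⁴.
Hole 1 (subtracted): ⌀0.4, A = 0.12566 in², x = 2.2 in, Ī = 0.0012566 in⁴.
Hole 2 (subtracted): ⌀0.4, A = 0.12566 in², x = 4.4 in, Ī = 0.0012566 in⁴.
Hole 3 (subtracted): ⌀0.4, A = 0.12566 in², x = 6.6 in, Ī = 0.0012566 in⁴.
Hole 4 (subtracted): ⌀0.4, A = 0.12566 in², x = 8.8 in, Ī = 0.0012566 in⁴.
By symmetry the centroid is at mid-width, x̄ = 5.5 in.
Transfer each piece to the vertical centroidal axis using Ī + A·d² with d = x − 5.5:
  plate: d = 0 in → contributes +221.83 in⁴
  hole 1: d = -3.3 in → contributes −1.3697 in⁴
  hole 2: d = -1.1 in → contributes −0.15331 in⁴
  hole 3: d = 1.1 in → contributes −0.15331 in⁴
  hole 4: d = 3.3 in → contributes −1.3697 in⁴
Total I = 218.79 in⁴.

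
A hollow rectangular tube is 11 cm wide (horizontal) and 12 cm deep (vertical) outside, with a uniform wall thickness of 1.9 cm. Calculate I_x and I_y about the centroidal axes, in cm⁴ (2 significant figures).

I_x ≈ 1300 cm⁴, I_y ≈ 1100 cm⁴

Break the section into simple shapes (no overlaps), measuring from the bottom-left corner of the bounding box.
Outer rectangle: 11 × 12, A = 132 cm², y = 6 cm, Ī = 1 584 cm⁴.
Inner void (subtracted): 7.2 × 8.2, A = 59.04 cm², y = 6 cm, Ī = 330.8 cm⁴.
By symmetry the centroid is at mid-height, ȳ = 6 cm.
All pieces are centred on the centroidal x-axis, so I = ΣĪ (holes subtracted) = 1 253 cm⁴.
Repeating about the centroidal y-axis gives I_y = 1 076 cm⁴.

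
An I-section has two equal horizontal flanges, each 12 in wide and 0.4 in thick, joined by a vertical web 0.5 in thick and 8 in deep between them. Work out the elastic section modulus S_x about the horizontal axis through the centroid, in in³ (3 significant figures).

S_x ≈ 43.4 in³

Decompose the section into non-overlapping parts with the origin at the bottom-left of its bounding rectangle.
Bottom flange: 12 × 0.4, A = 4.8 in², y = 0.2 in, Ī = 0.064 in⁴.
Web: 0.5 × 8, A = 4 in², y = 4.4 in, Ī = 21.333 in⁴.
Top flange: 12 × 0.4, A = 4.8 in², y = 8.6 in, Ī = 0.064 in⁴.
By symmetry the centroid is at mid-height, ȳ = 4.4 in.
Transfer each piece to the horizontal axis through the centroid using Ī + A·d² with d = y − 4.4:
  bottom flange: d = -4.2 in → contributes +84.736 in⁴
  web: d = 0 in → contributes +21.333 in⁴
  top flange: d = 4.2 in → contributes +84.736 in⁴
Total I = 190.81 in⁴.
Extreme fibre distance c = 4.4 in; S = I/c = 43.365 in³.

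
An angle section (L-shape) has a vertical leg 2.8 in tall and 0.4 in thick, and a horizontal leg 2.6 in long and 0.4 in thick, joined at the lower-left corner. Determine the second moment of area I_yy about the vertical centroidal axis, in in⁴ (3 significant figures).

Decompose the section into non-overlapping parts with the origin at the bottom-left of its bounding rectangle.
Vertical leg: 0.4 × 2.8, A = 1.12 in², x = 0.2 in, Ī = 0.014933 in⁴.
Horizontal leg (remainder): 2.2 × 0.4, A = 0.88 in², x = 1.5 in, Ī = 0.35493 in⁴.
Centroid: x̄ = ΣA·x / ΣA = 0.772 in.
Transfer each piece to the vertical centroidal axis using Ī + A·d² with d = x − 0.772:
  vertical leg: d = -0.572 in → contributes +0.38138 in⁴
  horizontal leg (remainder): d = 0.728 in → contributes +0.82132 in⁴
Total I = 1.2027 in⁴.

I_yy ≈ 1.20 in⁴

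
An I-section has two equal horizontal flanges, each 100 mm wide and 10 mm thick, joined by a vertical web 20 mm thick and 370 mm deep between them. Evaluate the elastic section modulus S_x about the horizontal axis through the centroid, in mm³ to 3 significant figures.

S_x ≈ 8.03 × 10⁵ mm³

Split into non-overlapping primitives; take the origin at the lower-left of the bounding box.
Bottom flange: 100 × 10, A = 1 000 mm², y = 5 mm, Ī = 8333.3 mm⁴.
Web: 20 × 370, A = 7 400 mm², y = 195 mm, Ī = 84 421 667 mm⁴.
Top flange: 100 × 10, A = 1 000 mm², y = 385 mm, Ī = 8333.3 mm⁴.
By symmetry the centroid is at mid-height, ȳ = 195 mm.
Transfer each piece to the horizontal axis through the centroid using Ī + A·d² with d = y − 195:
  bottom flange: d = -190 mm → contributes +36 108 333 mm⁴
  web: d = 0 mm → contributes +84 421 667 mm⁴
  top flange: d = 190 mm → contributes +36 108 333 mm⁴
Total I = 156 638 333 mm⁴.
Extreme fibre distance c = 195 mm; S = I/c = 803 274 mm³.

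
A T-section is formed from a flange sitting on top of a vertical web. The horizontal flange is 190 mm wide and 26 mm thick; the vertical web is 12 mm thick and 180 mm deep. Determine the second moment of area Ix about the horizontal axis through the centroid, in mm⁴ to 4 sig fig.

Split into non-overlapping primitives; take the origin at the lower-left of the bounding box.
Flange: 190 × 26, A = 4 940 mm², y = 193 mm, Ī = 278 287 mm⁴.
Web: 12 × 180, A = 2 160 mm², y = 90 mm, Ī = 5 832 000 mm⁴.
Centroid: ȳ = ΣA·y / ΣA = 161.665 mm.
Transfer each piece to the horizontal axis through the centroid using Ī + A·d² with d = y − 161.665:
  flange: d = 31.3352 mm → contributes +5 128 850 mm⁴
  web: d = -71.6648 mm → contributes +16 925 419 mm⁴
Total I = 22 054 269 mm⁴.

Ix ≈ 2.205 × 10⁷ mm⁴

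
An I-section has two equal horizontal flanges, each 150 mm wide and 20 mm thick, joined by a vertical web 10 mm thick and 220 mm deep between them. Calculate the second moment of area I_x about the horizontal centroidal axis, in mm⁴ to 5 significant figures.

Break the section into simple shapes (no overlaps), measuring from the bottom-left corner of the bounding box.
Bottom flange: 150 × 20, A = 3 000 mm², y = 10 mm, Ī = 100 000 mm⁴.
Web: 10 × 220, A = 2 200 mm², y = 130 mm, Ī = 8 873 333 mm⁴.
Top flange: 150 × 20, A = 3 000 mm², y = 250 mm, Ī = 100 000 mm⁴.
By symmetry the centroid is at mid-height, ȳ = 130 mm.
Transfer each piece to the horizontal centroidal axis using Ī + A·d² with d = y − 130:
  bottom flange: d = -120 mm → contributes +43 300 000 mm⁴
  web: d = 0 mm → contributes +8 873 333 mm⁴
  top flange: d = 120 mm → contributes +43 300 000 mm⁴
Total I = 95 473 333 mm⁴.

I_x ≈ 9.5473 × 10⁷ mm⁴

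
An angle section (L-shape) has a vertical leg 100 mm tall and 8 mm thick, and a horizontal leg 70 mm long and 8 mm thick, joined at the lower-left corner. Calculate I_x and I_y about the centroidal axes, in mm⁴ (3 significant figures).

I_x ≈ 1.32 × 10⁶ mm⁴, I_y ≈ 5.38 × 10⁵ mm⁴

Treat the section as a set of non-overlapping primitives; coordinates are from the bounding-box lower-left.
Vertical leg: 8 × 100, A = 800 mm², y = 50 mm, Ī = 666 667 mm⁴.
Horizontal leg (remainder): 62 × 8, A = 496 mm², y = 4 mm, Ī = 2645.3 mm⁴.
Centroid: ȳ = ΣA·y / ΣA = 32.395 mm.
Transfer each piece to the centroidal x-axis using Ī + A·d² with d = y − 32.395:
  vertical leg: d = 17.605 mm → contributes +914 614 mm⁴
  horizontal leg (remainder): d = -28.395 mm → contributes +402 560 mm⁴
Total I = 1 317 174 mm⁴.
For the y-axis: x̄ = 17.395 mm.
Repeating about the centroidal y-axis gives I_y = 538 214 mm⁴.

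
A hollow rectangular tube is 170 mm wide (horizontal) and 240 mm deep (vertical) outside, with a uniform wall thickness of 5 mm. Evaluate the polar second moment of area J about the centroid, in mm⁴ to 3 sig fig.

J ≈ 5.34 × 10⁷ mm⁴

Treat the section as a set of non-overlapping primitives; coordinates are from the bounding-box lower-left.
Outer rectangle: 170 × 240, A = 40 800 mm², y = 120 mm, Ī = 195 840 000 mm⁴.
Inner void (subtracted): 160 × 230, A = 36 800 mm², y = 120 mm, Ī = 162 226 667 mm⁴.
By symmetry the centroid is at mid-height, ȳ = 120 mm.
All pieces are centred on the centroidal x-axis, so I = ΣĪ (holes subtracted) = 33 613 333 mm⁴.
Repeating about the centroidal y-axis gives I_y = 19 753 333 mm⁴.
Polar second moment: J = I_x + I_y = 53 366 667 mm⁴.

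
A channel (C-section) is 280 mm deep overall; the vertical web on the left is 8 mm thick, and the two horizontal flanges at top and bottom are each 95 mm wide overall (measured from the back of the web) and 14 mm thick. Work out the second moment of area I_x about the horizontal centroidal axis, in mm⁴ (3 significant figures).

I_x ≈ 5.78 × 10⁷ mm⁴

Break the section into simple shapes (no overlaps), measuring from the bottom-left corner of the bounding box.
Web: 8 × 280, A = 2 240 mm², y = 140 mm, Ī = 14 634 667 mm⁴.
Top flange (beyond web): 87 × 14, A = 1 218 mm², y = 273 mm, Ī = 19 894 mm⁴.
Bottom flange (beyond web): 87 × 14, A = 1 218 mm², y = 7 mm, Ī = 19 894 mm⁴.
By symmetry the centroid is at mid-height, ȳ = 140 mm.
Transfer each piece to the horizontal centroidal axis using Ī + A·d² with d = y − 140:
  web: d = 0 mm → contributes +14 634 667 mm⁴
  top flange (beyond web): d = 133 mm → contributes +21 565 096 mm⁴
  bottom flange (beyond web): d = -133 mm → contributes +21 565 096 mm⁴
Total I = 57 764 859 mm⁴.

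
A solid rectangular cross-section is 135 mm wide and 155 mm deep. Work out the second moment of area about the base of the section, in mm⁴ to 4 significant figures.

The section: 135 × 155, A = 20 925 mm², y = 77.5 mm, Ī = 41 893 594 mm⁴.
Transfer it to the bottom edge using Ī + A·d² with d = y − 0:
  the section: d = 77.5 mm → contributes +167 574 375 mm⁴
Total I = 167 574 375 mm⁴.

I_base ≈ 1.676 × 10⁸ mm⁴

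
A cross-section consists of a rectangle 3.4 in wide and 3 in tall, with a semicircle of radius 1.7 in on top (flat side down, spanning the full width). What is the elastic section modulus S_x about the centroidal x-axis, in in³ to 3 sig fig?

S_x ≈ 9.57 in³

Break the section into simple shapes (no overlaps), measuring from the bottom-left corner of the bounding box.
Rectangular body: 3.4 × 3, A = 10.2 in², y = 1.5 in, Ī = 7.65 in⁴.
Semicircular cap: semicircle r = 1.7, A = 4.5396 in², y = 3.7215 in, Ī = 0.9167 in⁴.
Centroid: ȳ = ΣA·y / ΣA = 2.1842 in.
Transfer each piece to the centroidal x-axis using Ī + A·d² with d = y − 2.1842:
  rectangular body: d = -0.68419 in → contributes +12.425 in⁴
  semicircular cap: d = 1.5373 in → contributes +11.645 in⁴
Total I = 24.07 in⁴.
Extreme fibre distance c = 2.5158 in; S = I/c = 9.5675 in³.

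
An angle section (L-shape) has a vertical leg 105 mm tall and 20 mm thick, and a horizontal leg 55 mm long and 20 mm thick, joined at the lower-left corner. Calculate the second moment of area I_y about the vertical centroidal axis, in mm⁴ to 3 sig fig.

I_y ≈ 5.38 × 10⁵ mm⁴

Decompose the section into non-overlapping parts with the origin at the bottom-left of its bounding rectangle.
Vertical leg: 20 × 105, A = 2 100 mm², x = 10 mm, Ī = 70 000 mm⁴.
Horizontal leg (remainder): 35 × 20, A = 700 mm², x = 37.5 mm, Ī = 71 458 mm⁴.
Centroid: x̄ = ΣA·x / ΣA = 16.875 mm.
Transfer each piece to the vertical centroidal axis using Ī + A·d² with d = x − 16.875:
  vertical leg: d = -6.875 mm → contributes +169 258 mm⁴
  horizontal leg (remainder): d = 20.625 mm → contributes +369 232 mm⁴
Total I = 538 490 mm⁴.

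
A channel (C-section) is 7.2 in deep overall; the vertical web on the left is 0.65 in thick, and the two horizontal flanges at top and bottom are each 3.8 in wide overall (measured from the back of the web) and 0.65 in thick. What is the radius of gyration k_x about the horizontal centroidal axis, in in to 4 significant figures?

k_x ≈ 2.707 in

Split into non-overlapping primitives; take the origin at the lower-left of the bounding box.
Web: 0.65 × 7.2, A = 4.68 in², y = 3.6 in, Ī = 20.2176 in⁴.
Top flange (beyond web): 3.15 × 0.65, A = 2.0475 in², y = 6.875 in, Ī = 0.0720891 in⁴.
Bottom flange (beyond web): 3.15 × 0.65, A = 2.0475 in², y = 0.325 in, Ī = 0.0720891 in⁴.
By symmetry the centroid is at mid-height, ȳ = 3.6 in.
Transfer each piece to the horizontal centroidal axis using Ī + A·d² with d = y − 3.6:
  web: d = 0 in → contributes +20.2176 in⁴
  top flange (beyond web): d = 3.275 in → contributes +22.0328 in⁴
  bottom flange (beyond web): d = -3.275 in → contributes +22.0328 in⁴
Total I = 64.2832 in⁴.
Radius of gyration: k = √(I/A) = √(64.2832 / 8.775) = 2.70661 in.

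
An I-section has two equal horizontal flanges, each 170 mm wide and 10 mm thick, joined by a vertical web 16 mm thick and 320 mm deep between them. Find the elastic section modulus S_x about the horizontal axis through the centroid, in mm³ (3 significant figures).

Break the section into simple shapes (no overlaps), measuring from the bottom-left corner of the bounding box.
Bottom flange: 170 × 10, A = 1 700 mm², y = 5 mm, Ī = 14 167 mm⁴.
Web: 16 × 320, A = 5 120 mm², y = 170 mm, Ī = 43 690 667 mm⁴.
Top flange: 170 × 10, A = 1 700 mm², y = 335 mm, Ī = 14 167 mm⁴.
By symmetry the centroid is at mid-height, ȳ = 170 mm.
Transfer each piece to the horizontal axis through the centroid using Ī + A·d² with d = y − 170:
  bottom flange: d = -165 mm → contributes +46 296 667 mm⁴
  web: d = 0 mm → contributes +43 690 667 mm⁴
  top flange: d = 165 mm → contributes +46 296 667 mm⁴
Total I = 136 284 000 mm⁴.
Extreme fibre distance c = 170 mm; S = I/c = 801 671 mm³.

S_x ≈ 8.02 × 10⁵ mm³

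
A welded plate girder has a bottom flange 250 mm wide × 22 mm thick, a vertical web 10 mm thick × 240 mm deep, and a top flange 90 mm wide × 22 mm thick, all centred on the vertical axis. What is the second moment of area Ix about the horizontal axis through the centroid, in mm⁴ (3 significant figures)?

Treat the section as a set of non-overlapping primitives; coordinates are from the bounding-box lower-left.
Bottom plate: 250 × 22, A = 5 500 mm², y = 11 mm, Ī = 221 833 mm⁴.
Web plate: 10 × 240, A = 2 400 mm², y = 142 mm, Ī = 11 520 000 mm⁴.
Top plate: 90 × 22, A = 1 980 mm², y = 273 mm, Ī = 79 860 mm⁴.
Centroid: ȳ = ΣA·y / ΣA = 95.328 mm.
Transfer each piece to the horizontal axis through the centroid using Ī + A·d² with d = y − 95.328:
  bottom plate: d = -84.328 mm → contributes +39 333 437 mm⁴
  web plate: d = 46.672 mm → contributes +16 747 876 mm⁴
  top plate: d = 177.67 mm → contributes +62 583 238 mm⁴
Total I = 118 664 551 mm⁴.

Ix ≈ 1.19 × 10⁸ mm⁴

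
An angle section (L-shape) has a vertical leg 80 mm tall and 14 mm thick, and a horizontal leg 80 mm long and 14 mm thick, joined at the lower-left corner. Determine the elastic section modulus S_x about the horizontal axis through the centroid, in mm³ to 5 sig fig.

Decompose the section into non-overlapping parts with the origin at the bottom-left of its bounding rectangle.
Vertical leg: 14 × 80, A = 1 120 mm², y = 40 mm, Ī = 597333.3 mm⁴.
Horizontal leg (remainder): 66 × 14, A = 924 mm², y = 7 mm, Ī = 15 092 mm⁴.
Centroid: ȳ = ΣA·y / ΣA = 25.08219 mm.
Transfer each piece to the horizontal axis through the centroid using Ī + A·d² with d = y − 25.08219:
  vertical leg: d = 14.91781 mm → contributes +846579.3 mm⁴
  horizontal leg (remainder): d = -18.08219 mm → contributes +317208.3 mm⁴
Total I = 1 163 788 mm⁴.
Extreme fibre distance c = 54.91781 mm; S = I/c = 21191.44 mm³.

S_x ≈ 2.1191 × 10⁴ mm³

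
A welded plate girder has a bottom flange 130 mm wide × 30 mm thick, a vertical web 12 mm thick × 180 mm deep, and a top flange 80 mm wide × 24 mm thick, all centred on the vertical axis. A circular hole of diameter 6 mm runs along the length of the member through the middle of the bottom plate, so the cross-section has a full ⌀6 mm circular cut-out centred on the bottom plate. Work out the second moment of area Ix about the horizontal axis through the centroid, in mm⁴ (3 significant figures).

Treat the section as a set of non-overlapping primitives; coordinates are from the bounding-box lower-left.
Bottom plate: 130 × 30, A = 3 900 mm², y = 15 mm, Ī = 292 500 mm⁴.
Web plate: 12 × 180, A = 2 160 mm², y = 120 mm, Ī = 5 832 000 mm⁴.
Top plate: 80 × 24, A = 1 920 mm², y = 222 mm, Ī = 92 160 mm⁴.
Hole (subtracted): ⌀6, A = 28.274 mm², y = 15 mm, Ī = 63.617 mm⁴.
Centroid: ȳ = ΣA·y / ΣA = 93.504 mm.
Transfer each piece to the horizontal axis through the centroid using Ī + A·d² with d = y − 93.504:
  bottom plate: d = -78.504 mm → contributes +24 327 549 mm⁴
  web plate: d = 26.496 mm → contributes +7 348 435 mm⁴
  top plate: d = 128.5 mm → contributes +31 793 847 mm⁴
  hole: d = -78.504 mm → contributes −174 314 mm⁴
Total I = 63 295 518 mm⁴.

Ix ≈ 6.33 × 10⁷ mm⁴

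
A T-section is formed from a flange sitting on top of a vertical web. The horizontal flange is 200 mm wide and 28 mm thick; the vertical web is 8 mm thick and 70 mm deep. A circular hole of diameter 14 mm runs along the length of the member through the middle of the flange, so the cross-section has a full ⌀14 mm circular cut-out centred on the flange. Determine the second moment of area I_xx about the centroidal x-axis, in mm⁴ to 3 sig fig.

Break the section into simple shapes (no overlaps), measuring from the bottom-left corner of the bounding box.
Flange: 200 × 28, A = 5 600 mm², y = 84 mm, Ī = 365 867 mm⁴.
Web: 8 × 70, A = 560 mm², y = 35 mm, Ī = 228 667 mm⁴.
Hole (subtracted): ⌀14, A = 153.94 mm², y = 84 mm, Ī = 1885.7 mm⁴.
Centroid: ȳ = ΣA·y / ΣA = 79.431 mm.
Transfer each piece to the centroidal x-axis using Ī + A·d² with d = y − 79.431:
  flange: d = 4.5687 mm → contributes +482 756 mm⁴
  web: d = -44.431 mm → contributes +1 334 184 mm⁴
  hole: d = 4.5687 mm → contributes −5098.9 mm⁴
Total I = 1 811 842 mm⁴.

I_xx ≈ 1.81 × 10⁶ mm⁴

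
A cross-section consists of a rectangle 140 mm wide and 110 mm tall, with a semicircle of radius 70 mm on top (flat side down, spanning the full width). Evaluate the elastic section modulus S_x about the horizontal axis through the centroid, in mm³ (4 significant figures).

S_x ≈ 5.682 × 10⁵ mm³

Break the section into simple shapes (no overlaps), measuring from the bottom-left corner of the bounding box.
Rectangular body: 140 × 110, A = 15 400 mm², y = 55 mm, Ī = 15 528 333 mm⁴.
Semicircular cap: semicircle r = 70, A = 7696.9 mm², y = 139.709 mm, Ī = 2 635 265 mm⁴.
Centroid: ȳ = ΣA·y / ΣA = 83.2287 mm.
Transfer each piece to the horizontal axis through the centroid using Ī + A·d² with d = y − 83.2287:
  rectangular body: d = -28.2287 mm → contributes +27 799 998 mm⁴
  semicircular cap: d = 56.4802 mm → contributes +27 188 473 mm⁴
Total I = 54 988 471 mm⁴.
Extreme fibre distance c = 96.7713 mm; S = I/c = 568 231 mm³.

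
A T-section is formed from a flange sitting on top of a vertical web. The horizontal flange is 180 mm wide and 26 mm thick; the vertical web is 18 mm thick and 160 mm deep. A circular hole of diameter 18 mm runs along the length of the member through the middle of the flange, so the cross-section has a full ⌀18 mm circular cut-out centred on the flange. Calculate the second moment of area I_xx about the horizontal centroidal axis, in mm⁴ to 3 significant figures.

Treat the section as a set of non-overlapping primitives; coordinates are from the bounding-box lower-left.
Flange: 180 × 26, A = 4 680 mm², y = 173 mm, Ī = 263 640 mm⁴.
Web: 18 × 160, A = 2 880 mm², y = 80 mm, Ī = 6 144 000 mm⁴.
Hole (subtracted): ⌀18, A = 254.47 mm², y = 173 mm, Ī = 5 153 mm⁴.
Centroid: ȳ = ΣA·y / ΣA = 136.34 mm.
Transfer each piece to the horizontal centroidal axis using Ī + A·d² with d = y − 136.34:
  flange: d = 36.663 mm → contributes +6 554 256 mm⁴
  web: d = -56.337 mm → contributes +15 284 829 mm⁴
  hole: d = 36.663 mm → contributes −347 197 mm⁴
Total I = 21 491 887 mm⁴.

I_xx ≈ 2.15 × 10⁷ mm⁴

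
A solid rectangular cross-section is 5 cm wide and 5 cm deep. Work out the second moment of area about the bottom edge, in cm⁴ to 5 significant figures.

I_base ≈ 208.33 cm⁴

The section: 5 × 5, A = 25 cm², y = 2.5 cm, Ī = 52.08333 cm⁴.
Transfer it to the bottom edge using Ī + A·d² with d = y − 0:
  the section: d = 2.5 cm → contributes +208.3333 cm⁴
Total I = 208.3333 cm⁴.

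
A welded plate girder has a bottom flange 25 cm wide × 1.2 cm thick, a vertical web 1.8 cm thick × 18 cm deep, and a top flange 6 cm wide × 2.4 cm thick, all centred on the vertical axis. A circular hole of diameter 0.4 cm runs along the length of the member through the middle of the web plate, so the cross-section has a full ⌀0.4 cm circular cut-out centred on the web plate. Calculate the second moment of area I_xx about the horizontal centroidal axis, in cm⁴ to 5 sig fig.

I_xx ≈ 4888.6 cm⁴

Break the section into simple shapes (no overlaps), measuring from the bottom-left corner of the bounding box.
Bottom plate: 25 × 1.2, A = 30 cm², y = 0.6 cm, Ī = 3.6 cm⁴.
Web plate: 1.8 × 18, A = 32.4 cm², y = 10.2 cm, Ī = 874.8 cm⁴.
Top plate: 6 × 2.4, A = 14.4 cm², y = 20.4 cm, Ī = 6.912 cm⁴.
Hole (subtracted): ⌀0.4, A = 0.1256637 cm², y = 10.2 cm, Ī = 0.001256637 cm⁴.
Centroid: ȳ = ΣA·y / ΣA = 8.359488 cm.
Transfer each piece to the horizontal centroidal axis using Ī + A·d² with d = y − 8.359488:
  bottom plate: d = -7.759488 cm → contributes +1809.89 cm⁴
  web plate: d = 1.840512 cm → contributes +984.5544 cm⁴
  top plate: d = 12.04051 cm → contributes +2094.536 cm⁴
  hole: d = 1.840512 cm → contributes −0.4269403 cm⁴
Total I = 4888.554 cm⁴.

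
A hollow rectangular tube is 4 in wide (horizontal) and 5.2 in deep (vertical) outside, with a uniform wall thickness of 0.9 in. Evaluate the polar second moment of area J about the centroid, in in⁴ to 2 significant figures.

Treat the section as a set of non-overlapping primitives; coordinates are from the bounding-box lower-left.
Outer rectangle: 4 × 5.2, A = 20.8 in², y = 2.6 in, Ī = 46.87 in⁴.
Inner void (subtracted): 2.2 × 3.4, A = 7.48 in², y = 2.6 in, Ī = 7.206 in⁴.
By symmetry the centroid is at mid-height, ȳ = 2.6 in.
All pieces are centred on the centroidal x-axis, so I = ΣĪ (holes subtracted) = 39.66 in⁴.
Repeating about the centroidal y-axis gives I_y = 24.72 in⁴.
Polar second moment: J = I_x + I_y = 64.38 in⁴.

J ≈ 64 in⁴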